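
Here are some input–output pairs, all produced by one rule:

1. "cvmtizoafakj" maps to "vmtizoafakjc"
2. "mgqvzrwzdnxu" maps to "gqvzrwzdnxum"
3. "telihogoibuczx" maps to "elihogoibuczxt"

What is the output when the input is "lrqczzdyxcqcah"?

rqczzdyxcqcahl

Each output is the input with this applied: move the first character to the end.
Doing the same to "lrqczzdyxcqcah": "rqczzdyxcqcahl".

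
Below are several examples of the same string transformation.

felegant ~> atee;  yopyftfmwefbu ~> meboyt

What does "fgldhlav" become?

Each output is the input with this applied: keep every other character starting from the second (positions 2nd, 4th, 6th, ...), then swap the front and back halves of the string.
"fgldhlav" → "lvgd".

lvgd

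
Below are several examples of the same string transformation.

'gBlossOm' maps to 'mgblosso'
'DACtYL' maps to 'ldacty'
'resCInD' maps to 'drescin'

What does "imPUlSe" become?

In each case the input is transformed by: move the last character to the front, then convert every letter to lowercase.
Starting from "imPUlSe": after the first operation, "eimPUlS"; after the second, "eimpuls".

eimpuls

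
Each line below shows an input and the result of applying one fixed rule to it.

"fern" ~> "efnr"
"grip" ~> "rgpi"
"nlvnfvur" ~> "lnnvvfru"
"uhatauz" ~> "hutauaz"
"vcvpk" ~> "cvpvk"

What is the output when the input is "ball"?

abll

What's happening: swap each adjacent pair of characters (1↔2, 3↔4, ...).
Applying that to "ball" gives "abll".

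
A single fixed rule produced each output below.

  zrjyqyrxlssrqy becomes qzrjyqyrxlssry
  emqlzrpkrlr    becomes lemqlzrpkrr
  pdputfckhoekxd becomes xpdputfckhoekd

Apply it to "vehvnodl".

The pattern: move the last character to the front, then swap the first and last characters.
Working it through for "vehvnodl": intermediate "lvehvnod", final "dvehvnol".
(Check on "zrjyqyrxlssrqy": → "yzrjyqyrxlssrq" → "qzrjyqyrxlssry" ✓)

dvehvnol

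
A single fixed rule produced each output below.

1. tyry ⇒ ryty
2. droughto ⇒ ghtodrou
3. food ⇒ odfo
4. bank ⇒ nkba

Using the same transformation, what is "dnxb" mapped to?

xbdn

The rule is to swap the front and back halves of the string.
For "dnxb" the result is "xbdn".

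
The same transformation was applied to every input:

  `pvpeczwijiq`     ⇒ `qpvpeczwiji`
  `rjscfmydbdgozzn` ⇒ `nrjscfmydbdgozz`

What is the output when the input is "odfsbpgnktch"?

hodfsbpgnktc

What's happening: move the last character to the front.
Applying that to "odfsbpgnktch" gives "hodfsbpgnktc".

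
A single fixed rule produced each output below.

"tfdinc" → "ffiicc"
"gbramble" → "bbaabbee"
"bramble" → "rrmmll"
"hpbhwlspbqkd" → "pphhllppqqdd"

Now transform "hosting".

oottnn

What's happening: keep every other character starting from the second (positions 2nd, 4th, 6th, ...), then double every character.
Applying both steps to "hosting": "otn", then "oottnn".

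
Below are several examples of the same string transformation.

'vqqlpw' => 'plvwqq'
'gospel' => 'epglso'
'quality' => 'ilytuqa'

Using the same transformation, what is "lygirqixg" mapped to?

What's happening: move the first 3 characters to the end (rotate left by 3), then swap each adjacent pair of characters (1↔2, 3↔4, ...).
On "lygirqixg": the first step gives "irqixglyg", and the second then gives "riiqgxylg".

riiqgxylg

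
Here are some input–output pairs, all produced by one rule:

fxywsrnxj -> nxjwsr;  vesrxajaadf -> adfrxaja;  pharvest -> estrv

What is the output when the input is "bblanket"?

Each output is the input with this applied: delete the first 3 characters, then move the last 3 characters to the front (rotate right by 3).
Working it through for "bblanket": intermediate "anket", final "ketan".

ketan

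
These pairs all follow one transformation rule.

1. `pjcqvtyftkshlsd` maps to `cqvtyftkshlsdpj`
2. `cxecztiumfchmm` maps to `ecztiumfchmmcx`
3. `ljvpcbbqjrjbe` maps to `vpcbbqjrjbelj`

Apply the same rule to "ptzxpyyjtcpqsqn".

zxpyyjtcpqsqnpt

Rule — move the first 2 characters to the end (rotate left by 2).
"ptzxpyyjtcpqsqn" → "zxpyyjtcpqsqnpt".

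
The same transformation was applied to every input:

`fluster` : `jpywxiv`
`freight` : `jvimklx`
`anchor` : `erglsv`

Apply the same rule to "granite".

What's happening: shift every letter 4 places forward in the alphabet (wrapping around).
Applying that to "granite" gives "kvermxi".

kvermxi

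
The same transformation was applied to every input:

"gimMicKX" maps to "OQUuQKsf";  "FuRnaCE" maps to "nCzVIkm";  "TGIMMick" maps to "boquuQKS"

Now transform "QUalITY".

ycITqbg

Looking at the pairs, the operation is to shift every letter 8 places forward in the alphabet (wrapping around), then flip the case of every letter.
On "QUalITY": the first step gives "YCitQBG", and the second then gives "ycITqbg".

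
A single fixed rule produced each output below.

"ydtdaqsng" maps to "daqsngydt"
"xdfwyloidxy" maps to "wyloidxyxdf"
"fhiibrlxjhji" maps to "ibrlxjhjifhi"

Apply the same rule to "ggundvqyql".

ndvqyqlggu

What's happening: move the first 3 characters to the end (rotate left by 3).
"ggundvqyql" → "ndvqyqlggu".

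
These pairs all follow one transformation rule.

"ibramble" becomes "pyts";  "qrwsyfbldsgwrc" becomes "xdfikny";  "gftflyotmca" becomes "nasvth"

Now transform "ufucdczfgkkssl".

bbkgnrz

In each case the input is transformed by: shift every letter 7 places forward in the alphabet (wrapping around), then keep every other character starting from the first (positions 1st, 3rd, 5th, ...).
For "ufucdczfgkkssl", step one produces "bmbjkjgmnrrzzs"; step two turns that into "bbkgnrz".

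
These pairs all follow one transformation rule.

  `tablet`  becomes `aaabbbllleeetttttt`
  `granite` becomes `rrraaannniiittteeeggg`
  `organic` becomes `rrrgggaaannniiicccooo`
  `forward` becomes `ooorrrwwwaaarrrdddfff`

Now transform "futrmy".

In each case the input is transformed by: move the first character to the end, then repeat every character 3 times.
Applying both steps to "futrmy": "utrmyf", then "uuutttrrrmmmyyyfff".

uuutttrrrmmmyyyfff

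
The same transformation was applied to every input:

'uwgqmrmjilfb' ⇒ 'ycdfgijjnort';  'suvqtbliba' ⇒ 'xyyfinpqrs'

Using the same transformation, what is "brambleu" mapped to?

xyybijor

In each case the input is transformed by: sort the characters into alphabetical order, then shift every letter 3 places backward in the alphabet (wrapping around).
For "brambleu", step one produces "abbelmru"; step two turns that into "xyybijor".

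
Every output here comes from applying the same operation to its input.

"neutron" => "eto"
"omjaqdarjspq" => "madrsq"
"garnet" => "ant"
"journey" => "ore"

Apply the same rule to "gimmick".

imc

What's happening: keep every other character starting from the second (positions 2nd, 4th, 6th, ...).
So "gimmick" becomes "imc".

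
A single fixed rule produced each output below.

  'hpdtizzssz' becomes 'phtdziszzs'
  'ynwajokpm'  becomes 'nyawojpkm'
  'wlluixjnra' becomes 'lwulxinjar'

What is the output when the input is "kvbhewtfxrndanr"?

What's happening: swap each adjacent pair of characters (1↔2, 3↔4, ...).
On "kvbhewtfxrndanr" that produces "vkhbweftrxdnnar".

vkhbweftrxdnnar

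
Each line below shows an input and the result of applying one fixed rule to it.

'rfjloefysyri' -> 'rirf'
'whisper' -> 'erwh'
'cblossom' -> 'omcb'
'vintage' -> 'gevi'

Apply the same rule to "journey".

What's happening: move the last 2 characters to the front (rotate right by 2), then keep only the first 4 characters.
For "journey", step one produces "eyjourn"; step two turns that into "eyjo".

eyjo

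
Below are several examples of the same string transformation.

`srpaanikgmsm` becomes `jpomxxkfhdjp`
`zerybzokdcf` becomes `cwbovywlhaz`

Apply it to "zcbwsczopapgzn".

Looking at the pairs, the operation is to move the last character to the front, then shift every letter 3 places backward in the alphabet (wrapping around).
On "zcbwsczopapgzn": the first step gives "nzcbwsczopapgz", and the second then gives "kwzytpzwlmxmdw".
(Check on "zerybzokdcf": → "fzerybzokdc" → "cwbovywlhaz" ✓)

kwzytpzwlmxmdw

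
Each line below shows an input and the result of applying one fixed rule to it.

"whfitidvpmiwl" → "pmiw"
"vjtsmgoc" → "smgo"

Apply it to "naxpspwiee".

The transformation: move the last character to the front, then keep only the last 4 characters.
Starting from "naxpspwiee": after the first operation, "enaxpspwie"; after the second, "pwie".

pwie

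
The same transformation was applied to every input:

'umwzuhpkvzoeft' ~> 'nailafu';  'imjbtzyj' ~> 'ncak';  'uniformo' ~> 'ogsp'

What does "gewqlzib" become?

Looking at the pairs, the operation is to keep every other character starting from the second (positions 2nd, 4th, 6th, ...), then shift every letter 1 place forward in the alphabet (wrapping around).
Applying both steps to "gewqlzib": "eqzb", then "frac".

frac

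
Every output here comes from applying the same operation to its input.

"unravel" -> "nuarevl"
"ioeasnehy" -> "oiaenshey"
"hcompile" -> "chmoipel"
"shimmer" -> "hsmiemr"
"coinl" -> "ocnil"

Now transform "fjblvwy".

jflbwvy

The rule is to swap each adjacent pair of characters (1↔2, 3↔4, ...).
So "fjblvwy" becomes "jflbwvy".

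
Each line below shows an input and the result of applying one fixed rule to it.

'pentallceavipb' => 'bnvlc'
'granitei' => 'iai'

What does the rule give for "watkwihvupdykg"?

gtdiv

The rule is to take characters alternately from the front and the back (1st, last, 2nd, 2nd-last, ...), then keep one character in every 3, starting at position 2 (positions 2nd, 5th, 8th, ...).
"watkwihvupdykg" → "wgaktykdwpiuhv" → "gtdiv".
(Check on "granitei": → "gireatni" → "iai" ✓)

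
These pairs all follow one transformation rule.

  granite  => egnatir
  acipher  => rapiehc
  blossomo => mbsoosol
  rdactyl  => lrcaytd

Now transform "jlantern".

The transformation: swap each adjacent pair of characters (1↔2, 3↔4, ...), then swap the first and last characters.
Applying that to "jlantern" gives "rjnaetnl".

rjnaetnl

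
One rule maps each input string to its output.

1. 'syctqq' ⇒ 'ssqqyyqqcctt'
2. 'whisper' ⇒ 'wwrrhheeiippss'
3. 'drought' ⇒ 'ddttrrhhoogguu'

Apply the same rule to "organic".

ooccrriiggnnaa

Looking at the pairs, the operation is to take characters alternately from the front and the back (1st, last, 2nd, 2nd-last, ...), then double every character.
Working it through for "organic": intermediate "ocrigna", final "ooccrriiggnnaa".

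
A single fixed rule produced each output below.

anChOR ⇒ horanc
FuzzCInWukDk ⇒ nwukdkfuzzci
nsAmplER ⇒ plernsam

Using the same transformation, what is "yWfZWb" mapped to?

The transformation: swap the front and back halves of the string, then convert every letter to lowercase.
Doing the same to "yWfZWb": "zwbywf".
(Check on "nsAmplER": → "plERnsAm" → "plernsam" ✓)

zwbywf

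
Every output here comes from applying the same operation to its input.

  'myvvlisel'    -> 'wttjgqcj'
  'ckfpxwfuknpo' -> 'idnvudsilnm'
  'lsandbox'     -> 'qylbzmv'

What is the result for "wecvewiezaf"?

What's happening: shift every letter 2 places backward in the alphabet (wrapping around), then delete the first character.
"wecvewiezaf" → "ucatcugcxyd" → "catcugcxyd".
(Check on "myvvlisel": → "kwttjgqcj" → "wttjgqcj" ✓)

catcugcxyd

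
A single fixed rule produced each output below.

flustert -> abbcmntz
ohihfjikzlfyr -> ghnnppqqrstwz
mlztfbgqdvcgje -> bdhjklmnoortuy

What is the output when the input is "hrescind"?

The transformation: shift every letter 8 places forward in the alphabet (wrapping around), then sort the characters into alphabetical order.
"hrescind" → "pzmakqvl" → "aklmpqvz".

aklmpqvz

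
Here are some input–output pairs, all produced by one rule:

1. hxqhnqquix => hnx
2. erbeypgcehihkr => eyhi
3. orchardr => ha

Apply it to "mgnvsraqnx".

The rule is to swap each adjacent pair of characters (1↔2, 3↔4, ...), then keep one character in every 3, starting at position 3 (positions 3rd, 6th, 9th, ...).
Starting from "mgnvsraqnx": after the first operation, "gmvnrsqaxn"; after the second, "vsx".
(Check on "orchardr": → "rohcrard" → "ha" ✓)

vsx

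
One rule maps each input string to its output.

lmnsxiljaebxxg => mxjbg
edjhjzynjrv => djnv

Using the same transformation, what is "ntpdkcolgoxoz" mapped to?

The rule is to keep one character in every 3, starting at position 2 (positions 2nd, 5th, 8th, ...).
So "ntpdkcolgoxoz" becomes "tklx".

tklx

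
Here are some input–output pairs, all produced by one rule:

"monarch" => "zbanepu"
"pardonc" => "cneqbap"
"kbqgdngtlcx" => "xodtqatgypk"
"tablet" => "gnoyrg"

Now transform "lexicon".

What's happening: shift every letter 13 places forward in the alphabet (wrapping around) — i.e. ROT13.
Applying that to "lexicon" gives "yrkvpba".

yrkvpba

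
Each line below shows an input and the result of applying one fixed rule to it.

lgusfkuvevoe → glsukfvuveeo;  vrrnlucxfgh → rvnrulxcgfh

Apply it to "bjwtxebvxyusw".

jbtwexvbyxsuw

The rule is to swap each adjacent pair of characters (1↔2, 3↔4, ...).
So "bjwtxebvxyusw" becomes "jbtwexvbyxsuw".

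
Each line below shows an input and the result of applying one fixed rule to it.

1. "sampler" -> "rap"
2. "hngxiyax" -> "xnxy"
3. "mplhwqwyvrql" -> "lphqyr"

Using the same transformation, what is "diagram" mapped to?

mig

In each case the input is transformed by: move the last 2 characters to the front (rotate right by 2), then keep every other character starting from the second (positions 2nd, 4th, 6th, ...).
"diagram" → "amdiagr" → "mig".
(Check on "hngxiyax": → "axhngxiy" → "xnxy" ✓)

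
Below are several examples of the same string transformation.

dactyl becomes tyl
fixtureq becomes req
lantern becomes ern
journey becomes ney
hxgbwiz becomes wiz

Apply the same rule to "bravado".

Each output is the input with this applied: keep only the last 3 characters.
On "bravado" that produces "ado".

ado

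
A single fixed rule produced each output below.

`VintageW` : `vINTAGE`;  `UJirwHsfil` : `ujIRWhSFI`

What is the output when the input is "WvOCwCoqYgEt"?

Rule — delete the last character, then flip the case of every letter.
For "WvOCwCoqYgEt", step one produces "WvOCwCoqYgE"; step two turns that into "wVocWcOQyGe".

wVocWcOQyGe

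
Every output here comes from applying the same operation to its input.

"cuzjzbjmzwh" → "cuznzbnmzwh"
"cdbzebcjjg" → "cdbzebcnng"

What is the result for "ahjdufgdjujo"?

Rule — replace every "j" with "n".
"ahjdufgdjujo" → "ahndufgdnuno".

ahndufgdnuno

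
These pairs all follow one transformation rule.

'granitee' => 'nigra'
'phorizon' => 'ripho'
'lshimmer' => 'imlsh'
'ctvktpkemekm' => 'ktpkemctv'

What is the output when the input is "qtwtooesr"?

Looking at the pairs, the operation is to delete the last 3 characters, then move the first 3 characters to the end (rotate left by 3).
Applying both steps to "qtwtooesr": "qtwtoo", then "tooqtw".

tooqtw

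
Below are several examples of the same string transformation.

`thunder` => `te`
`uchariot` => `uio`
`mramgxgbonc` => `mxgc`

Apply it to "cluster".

ce

What's happening: swap each adjacent pair of characters (1↔2, 3↔4, ...), then keep one character in every 3, starting at position 2 (positions 2nd, 5th, 8th, ...).
Applying both steps to "cluster": "lcsuetr", then "ce".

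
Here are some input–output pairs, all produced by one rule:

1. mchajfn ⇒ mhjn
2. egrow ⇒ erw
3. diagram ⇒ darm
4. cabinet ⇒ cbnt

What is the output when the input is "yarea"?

yra

Each output is the input with this applied: keep every other character starting from the first (positions 1st, 3rd, 5th, ...).
For "yarea" the result is "yra".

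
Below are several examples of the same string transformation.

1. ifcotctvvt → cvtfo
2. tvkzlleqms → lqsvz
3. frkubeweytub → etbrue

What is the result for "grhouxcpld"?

The transformation: keep every other character starting from the second (positions 2nd, 4th, 6th, ...), then move the last 3 characters to the front (rotate right by 3).
For "grhouxcpld", step one produces "roxpd"; step two turns that into "xpdro".

xpdro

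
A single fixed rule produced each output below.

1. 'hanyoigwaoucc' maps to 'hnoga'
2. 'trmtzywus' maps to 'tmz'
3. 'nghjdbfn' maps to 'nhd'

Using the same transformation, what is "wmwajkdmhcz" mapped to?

Looking at the pairs, the operation is to delete the last 3 characters, then keep every other character starting from the first (positions 1st, 3rd, 5th, ...).
Applying both steps to "wmwajkdmhcz": "wmwajkdm", then "wwjd".

wwjd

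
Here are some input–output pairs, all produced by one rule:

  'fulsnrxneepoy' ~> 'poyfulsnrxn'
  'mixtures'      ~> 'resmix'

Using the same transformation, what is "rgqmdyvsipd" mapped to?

ipdrgqmdy

Looking at the pairs, the operation is to move the last 3 characters to the front (rotate right by 3), then delete the last 2 characters.
On "rgqmdyvsipd": the first step gives "ipdrgqmdyvs", and the second then gives "ipdrgqmdy".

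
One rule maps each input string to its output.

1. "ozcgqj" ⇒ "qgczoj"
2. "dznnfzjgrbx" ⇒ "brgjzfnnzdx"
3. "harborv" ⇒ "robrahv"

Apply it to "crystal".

Looking at the pairs, the operation is to reverse the string, then move the first character to the end.
Starting from "crystal": after the first operation, "latsyrc"; after the second, "atsyrcl".

atsyrcl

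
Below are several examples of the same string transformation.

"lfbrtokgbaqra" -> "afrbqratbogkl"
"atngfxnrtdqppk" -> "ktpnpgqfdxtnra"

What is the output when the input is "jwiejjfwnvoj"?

jwoivenjwjfj

The transformation: take characters alternately from the front and the back (1st, last, 2nd, 2nd-last, ...), then move the first character to the end.
For "jwiejjfwnvoj", step one produces "jjwoivenjwjf"; step two turns that into "jwoivenjwjfj".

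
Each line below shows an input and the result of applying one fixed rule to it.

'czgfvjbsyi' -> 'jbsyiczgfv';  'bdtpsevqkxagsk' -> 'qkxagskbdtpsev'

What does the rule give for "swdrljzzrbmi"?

zzrbmiswdrlj

Rule — swap the front and back halves of the string.
Applying that to "swdrljzzrbmi" gives "zzrbmiswdrlj".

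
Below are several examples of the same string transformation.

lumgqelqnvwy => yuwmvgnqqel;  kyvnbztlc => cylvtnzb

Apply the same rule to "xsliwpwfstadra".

The transformation: take characters alternately from the front and the back (1st, last, 2nd, 2nd-last, ...), then delete the first character.
Working it through for "xsliwpwfstadra": intermediate "xasrldiawtpswf", final "asrldiawtpswf".

asrldiawtpswf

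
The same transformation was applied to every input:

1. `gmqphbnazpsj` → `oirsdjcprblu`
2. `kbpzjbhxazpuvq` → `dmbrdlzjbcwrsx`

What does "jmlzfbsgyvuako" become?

olbndhiuxacwqm

The rule is to swap each adjacent pair of characters (1↔2, 3↔4, ...), then shift every letter 2 places forward in the alphabet (wrapping around).
Doing the same to "jmlzfbsgyvuako": "olbndhiuxacwqm".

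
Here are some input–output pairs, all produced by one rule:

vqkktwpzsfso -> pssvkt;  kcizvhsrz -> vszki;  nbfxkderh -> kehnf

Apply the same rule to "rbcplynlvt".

lnvrc

The rule is to keep every other character starting from the first (positions 1st, 3rd, 5th, ...), then move the last 3 characters to the front (rotate right by 3).
"rbcplynlvt" → "lnvrc".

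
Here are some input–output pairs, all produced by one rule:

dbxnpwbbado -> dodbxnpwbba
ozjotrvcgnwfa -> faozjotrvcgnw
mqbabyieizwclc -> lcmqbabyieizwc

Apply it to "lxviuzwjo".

jolxviuzw

The transformation: move the last 2 characters to the front (rotate right by 2).
Doing the same to "lxviuzwjo": "jolxviuzw".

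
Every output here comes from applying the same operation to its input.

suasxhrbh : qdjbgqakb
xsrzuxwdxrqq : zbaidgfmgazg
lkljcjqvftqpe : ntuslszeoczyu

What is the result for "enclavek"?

twlujenn

The transformation: swap the first and last characters, then shift every letter 9 places forward in the alphabet (wrapping around).
Applying both steps to "enclavek": "knclavee", then "twlujenn".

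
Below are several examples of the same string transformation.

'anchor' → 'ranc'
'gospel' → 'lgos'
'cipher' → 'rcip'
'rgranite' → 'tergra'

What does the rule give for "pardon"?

npar

The transformation: swap the front and back halves of the string, then delete the first 2 characters.
"pardon" → "donpar" → "npar".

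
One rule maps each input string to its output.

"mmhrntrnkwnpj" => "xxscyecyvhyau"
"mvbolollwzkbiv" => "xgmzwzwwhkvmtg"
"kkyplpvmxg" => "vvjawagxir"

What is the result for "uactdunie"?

flneofytp

Looking at the pairs, the operation is to shift every letter 11 places forward in the alphabet (wrapping around).
"uactdunie" → "flneofytp".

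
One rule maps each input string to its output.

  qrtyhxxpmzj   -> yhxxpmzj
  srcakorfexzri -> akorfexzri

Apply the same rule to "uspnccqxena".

nccqxena

Each output is the input with this applied: delete the first 3 characters.
Applying that to "uspnccqxena" gives "nccqxena".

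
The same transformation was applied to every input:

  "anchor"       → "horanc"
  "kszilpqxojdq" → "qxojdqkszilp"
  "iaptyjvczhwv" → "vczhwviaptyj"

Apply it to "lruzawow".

The rule is to swap the front and back halves of the string.
Applying that to "lruzawow" gives "awowlruz".

awowlruz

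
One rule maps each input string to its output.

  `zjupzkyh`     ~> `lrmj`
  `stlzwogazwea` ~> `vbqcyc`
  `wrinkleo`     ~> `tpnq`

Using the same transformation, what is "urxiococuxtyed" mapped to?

The transformation: shift every letter 2 places forward in the alphabet (wrapping around), then keep every other character starting from the second (positions 2nd, 4th, 6th, ...).
Applying that to "urxiococuxtyed" gives "tkeezaf".

tkeezaf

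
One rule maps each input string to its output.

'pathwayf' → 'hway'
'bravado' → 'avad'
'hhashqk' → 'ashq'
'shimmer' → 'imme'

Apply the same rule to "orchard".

char

Rule — move the last character to the front, then keep only the last 4 characters.
Working it through for "orchard": intermediate "dorchar", final "char".
(Check on "hhashqk": → "khhashq" → "ashq" ✓)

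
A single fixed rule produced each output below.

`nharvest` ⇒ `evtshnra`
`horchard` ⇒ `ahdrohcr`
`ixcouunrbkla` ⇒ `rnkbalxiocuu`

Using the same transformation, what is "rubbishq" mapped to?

siqhurbb

The rule is to swap each adjacent pair of characters (1↔2, 3↔4, ...), then swap the front and back halves of the string.
Working it through for "rubbishq": intermediate "urbbsiqh", final "siqhurbb".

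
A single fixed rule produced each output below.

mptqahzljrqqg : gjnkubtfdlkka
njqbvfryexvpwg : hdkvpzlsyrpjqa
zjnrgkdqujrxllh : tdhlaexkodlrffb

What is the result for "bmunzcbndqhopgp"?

vgohtwvhxkbijaj

What's happening: shift every letter 6 places backward in the alphabet (wrapping around).
So "bmunzcbndqhopgp" becomes "vgohtwvhxkbijaj".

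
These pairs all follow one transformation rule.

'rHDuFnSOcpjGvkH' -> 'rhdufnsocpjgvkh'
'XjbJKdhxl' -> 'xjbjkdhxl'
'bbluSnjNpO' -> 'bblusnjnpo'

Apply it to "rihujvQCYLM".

rihujvqcylm

The pattern: convert every letter to lowercase.
Applying that to "rihujvQCYLM" gives "rihujvqcylm".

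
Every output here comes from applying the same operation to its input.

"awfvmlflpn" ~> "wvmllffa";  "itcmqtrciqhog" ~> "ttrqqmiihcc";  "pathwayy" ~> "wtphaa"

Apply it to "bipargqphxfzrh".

zxrqppihgfba

The pattern: delete the last 2 characters, then sort the characters into reverse alphabetical order.
For "bipargqphxfzrh", step one produces "bipargqphxfz"; step two turns that into "zxrqppihgfba".
(Check on "itcmqtrciqhog": → "itcmqtrciqh" → "ttrqqmiihcc" ✓)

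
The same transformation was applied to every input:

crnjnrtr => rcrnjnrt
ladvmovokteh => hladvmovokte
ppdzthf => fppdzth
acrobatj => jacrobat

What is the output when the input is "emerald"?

demeral

The rule is to move the last character to the front.
Doing the same to "emerald": "demeral".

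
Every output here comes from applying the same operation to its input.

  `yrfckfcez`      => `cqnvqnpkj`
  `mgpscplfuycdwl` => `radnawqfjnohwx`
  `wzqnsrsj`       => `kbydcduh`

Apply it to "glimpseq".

wtxadpbr

The rule is to shift every letter 11 places forward in the alphabet (wrapping around), then move the first character to the end.
Applying both steps to "glimpseq": "rwtxadpb", then "wtxadpbr".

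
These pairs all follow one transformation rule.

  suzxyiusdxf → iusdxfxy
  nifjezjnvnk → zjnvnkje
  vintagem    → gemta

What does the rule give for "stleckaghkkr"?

In each case the input is transformed by: delete the first 3 characters, then move the first 2 characters to the end (rotate left by 2).
Starting from "stleckaghkkr": after the first operation, "eckaghkkr"; after the second, "kaghkkrec".

kaghkkrec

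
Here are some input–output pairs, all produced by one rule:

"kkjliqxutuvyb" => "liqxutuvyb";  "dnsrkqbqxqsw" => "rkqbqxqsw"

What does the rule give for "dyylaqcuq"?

Looking at the pairs, the operation is to delete the first 3 characters.
"dyylaqcuq" → "laqcuq".

laqcuq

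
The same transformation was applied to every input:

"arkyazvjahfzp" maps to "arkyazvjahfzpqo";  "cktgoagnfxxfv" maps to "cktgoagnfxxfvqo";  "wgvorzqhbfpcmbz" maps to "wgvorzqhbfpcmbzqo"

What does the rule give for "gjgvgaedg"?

gjgvgaedgqo

The transformation: append "qo".
For "gjgvgaedg" the result is "gjgvgaedgqo".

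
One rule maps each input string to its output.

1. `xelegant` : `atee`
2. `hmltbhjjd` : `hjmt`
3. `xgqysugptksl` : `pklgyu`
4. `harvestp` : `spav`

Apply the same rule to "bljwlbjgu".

Each output is the input with this applied: keep every other character starting from the second (positions 2nd, 4th, 6th, ...), then swap the front and back halves of the string.
"bljwlbjgu" → "lwbg" → "bglw".

bglw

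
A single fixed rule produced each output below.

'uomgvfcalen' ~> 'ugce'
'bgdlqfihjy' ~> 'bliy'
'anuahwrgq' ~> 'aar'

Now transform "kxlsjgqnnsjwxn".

Each output is the input with this applied: keep one character in every 3, starting at position 1 (positions 1st, 4th, 7th, ...).
Doing the same to "kxlsjgqnnsjwxn": "ksqsx".

ksqsx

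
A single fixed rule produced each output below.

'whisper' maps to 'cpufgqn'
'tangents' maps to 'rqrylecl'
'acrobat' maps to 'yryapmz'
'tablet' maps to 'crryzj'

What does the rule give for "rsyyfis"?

The pattern: move the last 2 characters to the front (rotate right by 2), then shift every letter 2 places backward in the alphabet (wrapping around).
For "rsyyfis", step one produces "isrsyyf"; step two turns that into "gqpqwwd".
(Check on "tangents": → "tstangen" → "rqrylecl" ✓)

gqpqwwd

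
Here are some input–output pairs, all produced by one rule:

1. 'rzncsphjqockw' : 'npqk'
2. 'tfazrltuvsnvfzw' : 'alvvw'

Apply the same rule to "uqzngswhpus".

Rule — keep one character in every 3, starting at position 3 (positions 3rd, 6th, 9th, ...).
Doing the same to "uqzngswhpus": "zsp".

zsp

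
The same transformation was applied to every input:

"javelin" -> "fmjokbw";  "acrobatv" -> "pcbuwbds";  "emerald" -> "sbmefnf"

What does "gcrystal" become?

The pattern: move the first 3 characters to the end (rotate left by 3), then shift every letter 1 place forward in the alphabet (wrapping around).
For "gcrystal", step one produces "ystalgcr"; step two turns that into "ztubmhds".

ztubmhds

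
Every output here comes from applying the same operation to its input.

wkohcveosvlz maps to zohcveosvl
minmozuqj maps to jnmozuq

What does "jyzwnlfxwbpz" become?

The pattern: delete the first 2 characters, then move the last character to the front.
For "jyzwnlfxwbpz" the result is "zzwnlfxwbp".
(Check on "wkohcveosvlz": → "ohcveosvlz" → "zohcveosvl" ✓)

zzwnlfxwbp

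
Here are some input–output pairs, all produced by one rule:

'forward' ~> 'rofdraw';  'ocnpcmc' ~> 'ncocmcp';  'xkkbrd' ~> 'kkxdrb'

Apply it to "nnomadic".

onncidam

The rule is to reverse the string, then move the last 3 characters to the front (rotate right by 3).
Applying both steps to "nnomadic": "cidamonn", then "onncidam".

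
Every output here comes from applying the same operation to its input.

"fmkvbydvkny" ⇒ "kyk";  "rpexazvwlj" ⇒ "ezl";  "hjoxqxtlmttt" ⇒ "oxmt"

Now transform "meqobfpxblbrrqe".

Each output is the input with this applied: keep one character in every 3, starting at position 3 (positions 3rd, 6th, 9th, ...).
"meqobfpxblbrrqe" → "qfbre".

qfbre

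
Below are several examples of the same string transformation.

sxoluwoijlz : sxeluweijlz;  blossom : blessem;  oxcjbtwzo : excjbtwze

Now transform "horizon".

herizen

In each case the input is transformed by: replace every "o" with "e".
"horizon" → "herizen".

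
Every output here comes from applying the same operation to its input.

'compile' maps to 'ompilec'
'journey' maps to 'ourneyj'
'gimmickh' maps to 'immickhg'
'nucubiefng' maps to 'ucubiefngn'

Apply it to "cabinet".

abinetc

Rule — move the first character to the end.
For "cabinet" the result is "abinetc".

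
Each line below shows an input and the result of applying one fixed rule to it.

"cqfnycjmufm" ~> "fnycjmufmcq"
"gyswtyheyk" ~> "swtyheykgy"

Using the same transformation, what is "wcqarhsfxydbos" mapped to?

Each output is the input with this applied: move the first 2 characters to the end (rotate left by 2).
So "wcqarhsfxydbos" becomes "qarhsfxydboswc".

qarhsfxydboswc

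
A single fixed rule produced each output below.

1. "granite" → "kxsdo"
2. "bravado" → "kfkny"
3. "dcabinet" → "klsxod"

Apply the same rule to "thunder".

What's happening: delete the first 2 characters, then shift every letter 10 places forward in the alphabet (wrapping around).
On "thunder" that produces "exnob".

exnob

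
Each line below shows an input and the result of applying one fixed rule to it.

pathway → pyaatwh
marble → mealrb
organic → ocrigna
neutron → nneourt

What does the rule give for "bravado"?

Looking at the pairs, the operation is to take characters alternately from the front and the back (1st, last, 2nd, 2nd-last, ...).
"bravado" → "bordaav".

bordaav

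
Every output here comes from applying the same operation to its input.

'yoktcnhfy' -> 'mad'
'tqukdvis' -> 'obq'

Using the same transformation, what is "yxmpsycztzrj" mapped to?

vqxp

The rule is to keep one character in every 3, starting at position 2 (positions 2nd, 5th, 8th, ...), then shift every letter 2 places backward in the alphabet (wrapping around).
Working it through for "yxmpsycztzrj": intermediate "xszr", final "vqxp".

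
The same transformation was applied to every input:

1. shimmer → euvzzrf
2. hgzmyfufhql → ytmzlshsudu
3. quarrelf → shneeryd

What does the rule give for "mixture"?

rvkghez

In each case the input is transformed by: shift every letter 13 places forward in the alphabet (wrapping around) — i.e. ROT13, then swap the first and last characters.
Working it through for "mixture": intermediate "zvkgher", final "rvkghez".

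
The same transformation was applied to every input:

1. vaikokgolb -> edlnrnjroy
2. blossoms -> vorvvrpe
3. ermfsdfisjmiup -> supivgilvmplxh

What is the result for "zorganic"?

What's happening: shift every letter 3 places forward in the alphabet (wrapping around), then swap the first and last characters.
Applying that to "zorganic" gives "frujdqlc".
(Check on "ermfsdfisjmiup": → "hupivgilvmplxs" → "supivgilvmplxh" ✓)

frujdqlc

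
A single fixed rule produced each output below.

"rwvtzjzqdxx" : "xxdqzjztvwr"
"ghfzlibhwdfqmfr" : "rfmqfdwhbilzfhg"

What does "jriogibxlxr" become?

rxlxbigoirj

Each output is the input with this applied: reverse the string.
Doing the same to "jriogibxlxr": "rxlxbigoirj".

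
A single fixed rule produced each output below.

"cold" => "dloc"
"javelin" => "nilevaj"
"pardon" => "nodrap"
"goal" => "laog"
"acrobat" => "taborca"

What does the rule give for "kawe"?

ewak

In each case the input is transformed by: reverse the string.
So "kawe" becomes "ewak".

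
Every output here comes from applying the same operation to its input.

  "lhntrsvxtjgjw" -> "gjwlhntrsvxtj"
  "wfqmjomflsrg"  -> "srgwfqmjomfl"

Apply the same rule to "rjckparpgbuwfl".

The transformation: move the last 3 characters to the front (rotate right by 3).
So "rjckparpgbuwfl" becomes "wflrjckparpgbu".

wflrjckparpgbu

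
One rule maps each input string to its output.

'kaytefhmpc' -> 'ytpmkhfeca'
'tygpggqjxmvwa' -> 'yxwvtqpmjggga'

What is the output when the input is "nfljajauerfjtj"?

utrnljjjjffeaa

What's happening: sort the characters into reverse alphabetical order.
Applying that to "nfljajauerfjtj" gives "utrnljjjjffeaa".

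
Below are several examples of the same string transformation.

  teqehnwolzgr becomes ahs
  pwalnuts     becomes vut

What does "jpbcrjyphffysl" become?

ztm

In each case the input is transformed by: shift every letter 1 place forward in the alphabet (wrapping around), then keep only the last 3 characters.
Working it through for "jpbcrjyphffysl": intermediate "kqcdskzqiggztm", final "ztm".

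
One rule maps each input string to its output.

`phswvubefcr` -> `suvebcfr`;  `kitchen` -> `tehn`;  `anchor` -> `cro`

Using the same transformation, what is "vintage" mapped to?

Looking at the pairs, the operation is to swap each adjacent pair of characters (1↔2, 3↔4, ...), then delete the first 3 characters.
"vintage" → "ivtngae" → "ngae".

ngae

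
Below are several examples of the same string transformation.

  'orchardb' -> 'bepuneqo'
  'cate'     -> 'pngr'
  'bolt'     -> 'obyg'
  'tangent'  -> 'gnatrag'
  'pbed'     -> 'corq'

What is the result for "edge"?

The transformation: shift every letter 13 places forward in the alphabet (wrapping around) — i.e. ROT13.
For "edge" the result is "rqtr".

rqtr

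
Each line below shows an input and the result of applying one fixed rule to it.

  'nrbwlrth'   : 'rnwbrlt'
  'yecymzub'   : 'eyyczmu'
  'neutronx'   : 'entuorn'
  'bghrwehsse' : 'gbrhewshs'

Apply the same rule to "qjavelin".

jqvalei

Looking at the pairs, the operation is to delete the last character, then swap each adjacent pair of characters (1↔2, 3↔4, ...).
On "qjavelin": the first step gives "qjaveli", and the second then gives "jqvalei".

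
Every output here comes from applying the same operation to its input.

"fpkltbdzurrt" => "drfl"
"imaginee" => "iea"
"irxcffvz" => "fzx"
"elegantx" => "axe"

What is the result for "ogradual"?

Each output is the input with this applied: swap the front and back halves of the string, then keep one character in every 3, starting at position 1 (positions 1st, 4th, 7th, ...).
So "ogradual" becomes "dlr".
(Check on "imaginee": → "ineeimag" → "iea" ✓)

dlr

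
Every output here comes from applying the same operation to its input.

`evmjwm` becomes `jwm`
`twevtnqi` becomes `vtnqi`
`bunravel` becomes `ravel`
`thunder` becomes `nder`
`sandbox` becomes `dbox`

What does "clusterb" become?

Looking at the pairs, the operation is to delete the first 3 characters.
"clusterb" → "sterb".

sterb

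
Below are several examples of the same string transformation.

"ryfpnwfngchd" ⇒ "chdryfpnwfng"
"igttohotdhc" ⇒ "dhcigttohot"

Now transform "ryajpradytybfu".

The transformation: move the last 3 characters to the front (rotate right by 3).
On "ryajpradytybfu" that produces "bfuryajpradyty".

bfuryajpradyty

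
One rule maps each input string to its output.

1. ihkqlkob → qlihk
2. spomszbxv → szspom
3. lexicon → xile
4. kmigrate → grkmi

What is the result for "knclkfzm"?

Rule — delete the last 3 characters, then move the last 2 characters to the front (rotate right by 2).
Working it through for "knclkfzm": intermediate "knclk", final "lkknc".

lkknc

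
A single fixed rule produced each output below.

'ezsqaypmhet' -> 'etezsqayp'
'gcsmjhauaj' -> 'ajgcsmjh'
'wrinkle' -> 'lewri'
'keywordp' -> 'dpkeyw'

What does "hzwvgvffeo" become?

eohzwvgv

What's happening: move the last 2 characters to the front (rotate right by 2), then delete the last 2 characters.
On "hzwvgvffeo" that produces "eohzwvgv".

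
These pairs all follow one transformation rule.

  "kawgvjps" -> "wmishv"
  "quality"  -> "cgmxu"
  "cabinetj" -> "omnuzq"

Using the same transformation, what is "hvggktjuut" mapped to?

Each output is the input with this applied: delete the last 2 characters, then shift every letter 12 places forward in the alphabet (wrapping around).
"hvggktjuut" → "thsswfvg".

thsswfvg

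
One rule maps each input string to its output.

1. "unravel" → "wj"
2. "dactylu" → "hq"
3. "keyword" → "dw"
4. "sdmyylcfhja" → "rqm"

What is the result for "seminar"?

rf

What's happening: shift every letter 5 places forward in the alphabet (wrapping around), then keep one character in every 3, starting at position 3 (positions 3rd, 6th, 9th, ...).
"seminar" → "xjrnsfw" → "rf".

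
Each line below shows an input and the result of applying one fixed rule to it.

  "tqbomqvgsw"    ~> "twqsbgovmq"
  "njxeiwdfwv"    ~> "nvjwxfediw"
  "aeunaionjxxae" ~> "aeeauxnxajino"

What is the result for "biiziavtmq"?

bqimitzvia

Rule — take characters alternately from the front and the back (1st, last, 2nd, 2nd-last, ...).
On "biiziavtmq" that produces "bqimitzvia".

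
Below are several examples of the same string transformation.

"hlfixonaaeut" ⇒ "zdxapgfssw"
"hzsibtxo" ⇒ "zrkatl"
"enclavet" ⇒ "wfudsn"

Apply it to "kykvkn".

The rule is to shift every letter 8 places backward in the alphabet (wrapping around), then delete the last 2 characters.
"kykvkn" → "cqcncf" → "cqcn".

cqcn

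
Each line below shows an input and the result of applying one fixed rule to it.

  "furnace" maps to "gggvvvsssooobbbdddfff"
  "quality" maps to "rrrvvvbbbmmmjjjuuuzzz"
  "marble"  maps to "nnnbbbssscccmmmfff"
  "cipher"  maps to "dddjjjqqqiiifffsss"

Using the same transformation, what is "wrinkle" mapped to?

xxxsssjjjooolllmmmfff

The transformation: repeat every character 3 times, then shift every letter 1 place forward in the alphabet (wrapping around).
For "wrinkle", step one produces "wwwrrriiinnnkkkllleee"; step two turns that into "xxxsssjjjooolllmmmfff".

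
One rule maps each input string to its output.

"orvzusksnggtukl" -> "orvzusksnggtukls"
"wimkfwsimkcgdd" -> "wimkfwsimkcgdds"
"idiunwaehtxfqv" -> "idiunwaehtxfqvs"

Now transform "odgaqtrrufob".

odgaqtrrufobs

The transformation: append "s".
For "odgaqtrrufob" the result is "odgaqtrrufobs".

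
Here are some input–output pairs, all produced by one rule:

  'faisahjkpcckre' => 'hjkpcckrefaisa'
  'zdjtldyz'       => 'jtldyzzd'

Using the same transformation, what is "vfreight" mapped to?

The pattern: move the last 2 characters to the front (rotate right by 2), then swap the front and back halves of the string.
Applying both steps to "vfreight": "htvfreig", then "reightvf".

reightvf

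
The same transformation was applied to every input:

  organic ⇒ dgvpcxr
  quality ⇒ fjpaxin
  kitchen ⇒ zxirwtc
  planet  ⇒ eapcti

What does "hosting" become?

wdhixcv

Looking at the pairs, the operation is to shift every letter 11 places backward in the alphabet (wrapping around).
Doing the same to "hosting": "wdhixcv".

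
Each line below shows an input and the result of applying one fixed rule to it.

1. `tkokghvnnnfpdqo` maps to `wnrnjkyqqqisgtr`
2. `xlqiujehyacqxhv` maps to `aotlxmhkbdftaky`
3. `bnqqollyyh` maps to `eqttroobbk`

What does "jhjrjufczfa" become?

The pattern: shift every letter 3 places forward in the alphabet (wrapping around).
Applying that to "jhjrjufczfa" gives "mkmumxifcid".

mkmumxifcid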